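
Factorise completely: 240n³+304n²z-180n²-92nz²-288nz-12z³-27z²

(10n+z)(12n-4z-9)(2n+3z)

Group: 10n(24n²+28nz-18n-12z²-27z) + z(24n²+28nz-18n-12z²-27z); both groups contain (24n²+28nz-18n-12z²-27z), so (10n+z) is a factor with cofactor 24n²+28nz-18n-12z²-27z.
The cofactor groups again: 24n²+28nz-18n-12z²-27z = 2n(12n-4z-9) + 3z(12n-4z-9); both groups contain (12n-4z-9), giving (2n+3z)(12n-4z-9).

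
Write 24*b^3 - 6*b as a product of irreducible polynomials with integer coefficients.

6*b*(2*b + 1)*(2*b - 1)

Factor out 6*b, leaving 4*b^2 - 1, which is a difference of two squares.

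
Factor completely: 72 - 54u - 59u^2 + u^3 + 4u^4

(4u - 3)(u + 2)(u + 3)(u - 4)

Testing divisors of the constant over divisors of the leading coefficient, u = -3 is a root, giving the factor (u + 3) and quotient 4u^3 - 11u^2 - 26u + 24.
Then u = -2 is a root, so (u + 2) divides it; the quotient is 4u^2 - 19u + 12.
The remaining quadratic factors as (4u - 3)(u - 4).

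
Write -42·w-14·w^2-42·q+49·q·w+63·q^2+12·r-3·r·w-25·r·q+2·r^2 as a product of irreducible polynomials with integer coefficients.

(2·r-7·q-7·w)·(r-9·q+2·w+6)

Group: 2·r·(r-9·q+2·w+6) + (-7·q-7·w)·(r-9·q+2·w+6); both groups contain (r-9·q+2·w+6).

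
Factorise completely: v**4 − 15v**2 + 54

Substitute u = v**2 to get a quadratic in u, then factor.
v**2 − 6 is irreducible over ℤ (6 is not a perfect square).
v**2 − 9 is a difference of squares.

(v + 3)(v − 3)(v**2 − 6)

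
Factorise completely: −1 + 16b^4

Difference of squares twice: with A = 2b and B = 1, A⁴ − B⁴ = (A² − B²)(A² + B²), and A² − B² factors again.

(2b + 1)(2b − 1)(4b^2 + 1)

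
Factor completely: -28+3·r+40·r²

(5·r-4)·(8·r+7)

Need a pair with product 40·(-28) = -1120 and sum 3: that's 35 and -32.
Split the middle term: 40·r²+35·r - 32·r-28 = 5·r·(8·r+7) - 4·(8·r+7).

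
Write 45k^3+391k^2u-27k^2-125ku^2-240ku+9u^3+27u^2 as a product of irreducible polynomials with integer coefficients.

(5k-u-3)(9k-u)(k+9u)

Group: k(45k^2-14ku-27k+u^2+3u) + 9u(45k^2-14ku-27k+u^2+3u); both groups contain (45k^2-14ku-27k+u^2+3u), so (k+9u) is a factor with cofactor 45k^2-14ku-27k+u^2+3u.
The cofactor groups again: 45k^2-14ku-27k+u^2+3u = 9k(5k-u-3) - u(5k-u-3); both groups contain (5k-u-3), giving (9k-u)(5k-u-3).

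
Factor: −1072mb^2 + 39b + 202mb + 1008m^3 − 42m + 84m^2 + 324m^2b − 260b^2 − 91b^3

(14m − 13b)(6m + 7b − 1)(12m + b + 3)

Group: 6m(168m^2 − 142mb + 42m − 13b^2 − 39b) + (7b − 1)(168m^2 − 142mb + 42m − 13b^2 − 39b); both groups contain (168m^2 − 142mb + 42m − 13b^2 − 39b), so (6m + 7b − 1) is a factor with cofactor 168m^2 − 142mb + 42m − 13b^2 − 39b.
The cofactor groups again: 168m^2 − 142mb + 42m − 13b^2 − 39b = 14m(12m + b + 3) − 13b(12m + b + 3); both groups contain (12m + b + 3), giving (14m − 13b)(12m + b + 3).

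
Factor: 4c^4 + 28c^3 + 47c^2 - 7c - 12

(2c + 1)(2c - 1)(c + 3)(c + 4)

Trying the rational-root candidates, c = -1/2 is a root, so (2c + 1) divides it; the quotient is 2c^3 + 13c^2 + 17c - 12.
Then c = 1/2 is a root, so (2c - 1) is a factor; dividing leaves c^2 + 7c + 12.
The remaining quadratic factors as (c + 3)(c + 4).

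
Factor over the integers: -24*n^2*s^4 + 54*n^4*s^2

6*n^2*s^2*(3*n + 2*s)*(3*n - 2*s)

Factor out 6*n^2*s^2, leaving 9*n^2 - 4*s^2, which is a difference of two squares.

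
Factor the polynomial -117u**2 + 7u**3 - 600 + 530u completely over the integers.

(7u - 12)(u - 10)(u - 5)

Trying the rational-root candidates, u = 12/7 is a root, so (7u - 12) divides it; the quotient is u**2 - 15u + 50.
The remaining quadratic factors as (u - 10)(u - 5).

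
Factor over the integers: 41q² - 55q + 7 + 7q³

(7q - 1)(q + 7)(q - 1)

Testing divisors of the constant over divisors of the leading coefficient, q = -7 is a root, giving the factor (q + 7) and quotient 7q² - 8q + 1.
The remaining quadratic factors as (q - 1)(7q - 1).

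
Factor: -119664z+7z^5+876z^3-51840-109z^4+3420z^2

Among the possible rational roots, z = -3/7 is a root, so (7z+3) divides it; the quotient is z^4-16z^3+132z^2+432z-17280.
Continuing, z = 12 is a root, so (z-12) divides it; the quotient is z^3-4z^2+84z+1440.
Continuing, z = -8 is a root, giving the factor (z+8) and quotient z^2-12z+180.
The quadratic z^2-12z+180 has discriminant -576 < 0 and is irreducible over ℤ.

(7z+3)(z+8)(z-12)(z^2-12z+180)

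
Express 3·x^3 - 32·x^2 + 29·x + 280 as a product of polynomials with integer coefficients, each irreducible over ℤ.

(3·x + 7)·(x - 5)·(x - 8)

Trying the rational-root candidates, x = 8 is a root, so (x - 8) divides it; the quotient is 3·x^2 - 8·x - 35.
The remaining quadratic factors as (x - 5)(3·x + 7).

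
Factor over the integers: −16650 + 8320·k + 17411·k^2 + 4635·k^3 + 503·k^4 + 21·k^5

Testing divisors of the constant over divisors of the leading coefficient, k = −5/3 is a root, so (3·k + 5) is a factor; dividing leaves 7·k^4 + 156·k^3 + 1285·k^2 + 3662·k − 3330.
Next, k = 5/7 is a root, so (7·k − 5) divides it; the quotient is k^3 + 23·k^2 + 200·k + 666.
Continuing, k = −9 is a root, giving the factor (k + 9) and quotient k^2 + 14·k + 74.
The quadratic k^2 + 14·k + 74 has discriminant −100 < 0 and is irreducible over ℤ.

(3·k + 5)·(7·k − 5)·(k + 9)·(k^2 + 14·k + 74)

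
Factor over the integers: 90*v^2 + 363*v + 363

Pull out the common factor 3, then factor the remaining trinomial.

3*(5*v + 11)*(6*v + 11)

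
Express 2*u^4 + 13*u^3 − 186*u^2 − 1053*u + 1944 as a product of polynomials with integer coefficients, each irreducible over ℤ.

Among the possible rational roots, u = 9 is a root, so (u − 9) divides it; the quotient is 2*u^3 + 31*u^2 + 93*u − 216.
Continuing, u = −9 is a root, giving the factor (u + 9) and quotient 2*u^2 + 13*u − 24.
The remaining quadratic factors as (2*u − 3)(u + 8).

(2*u − 3)*(u + 8)*(u + 9)*(u − 9)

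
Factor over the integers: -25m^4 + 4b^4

-(5m^2 - 2b^2)(5m^2 + 2b^2)

Recognize a difference of squares with the parts 2b^2 and 5m^2.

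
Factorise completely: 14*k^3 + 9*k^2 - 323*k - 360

Trying the rational-root candidates, k = -9/2 is a root, so (2*k + 9) divides it; the quotient is 7*k^2 - 27*k - 40.
The remaining quadratic factors as (k - 5)(7*k + 8).

(2*k + 9)*(7*k + 8)*(k - 5)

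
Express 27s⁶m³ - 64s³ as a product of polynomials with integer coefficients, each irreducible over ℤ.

Pull out the common factor s³, leaving 27s³m³ - 64.
Recognize a difference of cubes with the parts 3sm and 4.

s³(3sm - 4)(9s²m² + 12sm + 16)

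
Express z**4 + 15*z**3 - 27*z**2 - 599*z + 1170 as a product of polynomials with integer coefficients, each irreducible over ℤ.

(z + 13)*(z + 9)*(z - 2)*(z - 5)

Trying the rational-root candidates, z = 5 is a root, giving the factor (z - 5) and quotient z**3 + 20*z**2 + 73*z - 234.
Next, z = -9 is a root, giving the factor (z + 9) and quotient z**2 + 11*z - 26.
The remaining quadratic factors as (z + 13)(z - 2).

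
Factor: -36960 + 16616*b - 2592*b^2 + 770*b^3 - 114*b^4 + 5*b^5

(5*b - 14)*(b - 10)*(b - 12)*(b^2 + 2*b + 22)

Testing divisors of the constant over divisors of the leading coefficient, b = 10 is a root, so (b - 10) divides it; the quotient is 5*b^4 - 64*b^3 + 130*b^2 - 1292*b + 3696.
Then b = 14/5 is a root, giving the factor (5*b - 14) and quotient b^3 - 10*b^2 - 2*b - 264.
Next, b = 12 is a root, giving the factor (b - 12) and quotient b^2 + 2*b + 22.
The quadratic b^2 + 2*b + 22 has discriminant -84 < 0 and is irreducible over ℤ.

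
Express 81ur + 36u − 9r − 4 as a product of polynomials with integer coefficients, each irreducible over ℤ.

Group as (81ur + 36u) + (−9r − 4) = 9u(9r + 4) − (9r + 4).
Both groups share the factor (9r + 4).

(9r + 4)(9u − 1)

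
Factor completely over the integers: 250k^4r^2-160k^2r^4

Pull out the common factor 10k^2r^2; 25k^2-16r^2 is a difference of squares.

10k^2r^2(5k+4r)(5k-4r)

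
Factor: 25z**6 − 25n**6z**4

Pull out the common factor 25z**4, leaving −n**6 + z**2.
Recognize a difference of squares with the parts z and n**3.

−25z**4(n**3 + z)(n**3 − z)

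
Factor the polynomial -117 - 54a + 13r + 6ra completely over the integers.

Group as (6ra + 13r) + (-54a - 117) = r(6a + 13) - 9(6a + 13).
Both groups share the factor (6a + 13).

(6a + 13)(r - 9)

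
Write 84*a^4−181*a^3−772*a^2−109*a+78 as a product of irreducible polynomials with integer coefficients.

Testing divisors of the constant over divisors of the leading coefficient, a = 1/4 is a root, giving the factor (4*a−1) and quotient 21*a^3−40*a^2−203*a−78.
Then a = −2 is a root, giving the factor (a+2) and quotient 21*a^2−82*a−39.
The remaining quadratic factors as (3*a−13)(7*a+3).

(3*a−13)*(4*a−1)*(7*a+3)*(a+2)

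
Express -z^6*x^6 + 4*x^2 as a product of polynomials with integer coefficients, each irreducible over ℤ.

-x^2*(z^3*x^2 + 2)*(z^3*x^2 - 2)

Every term has a factor of x^2; factoring it out leaves -z^6*x^4 + 4.
Recognize a difference of squares with the parts 2 and z^3*x^2.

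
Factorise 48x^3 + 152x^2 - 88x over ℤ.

Pull out the common factor 8x, then factor the remaining trinomial.

8x(2x - 1)(3x + 11)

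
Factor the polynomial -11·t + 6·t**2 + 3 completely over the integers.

Need a pair with product 6·3 = 18 and sum -11: that's -9 and -2.
Split the middle term: 6·t**2 - 9·t - 2·t + 3 = 3·t·(2·t - 3) - (2·t - 3).

(2·t - 3)·(3·t - 1)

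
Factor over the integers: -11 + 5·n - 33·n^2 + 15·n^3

Group as (15·n^3 + 5·n) + (-33·n^2 - 11) = 5·n·(3·n^2 + 1) - 11·(3·n^2 + 1).
Both groups share the factor (3·n^2 + 1).

(5·n - 11)·(3·n^2 + 1)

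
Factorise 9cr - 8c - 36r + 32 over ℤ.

(9r - 8)(c - 4)

Group as (9cr - 8c) + (-36r + 32) = c(9r - 8) - 4(9r - 8).
Both groups share the factor (9r - 8).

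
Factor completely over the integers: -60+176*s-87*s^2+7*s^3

By the rational root theorem, s = 2 is a root, so (s-2) divides it; the quotient is 7*s^2-73*s+30.
The remaining quadratic factors as (s-10)(7*s-3).

(7*s-3)*(s-10)*(s-2)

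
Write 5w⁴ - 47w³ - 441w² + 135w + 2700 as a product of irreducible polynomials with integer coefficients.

Testing divisors of the constant over divisors of the leading coefficient, w = 12/5 is a root, so (5w - 12) divides it; the quotient is w³ - 7w² - 105w - 225.
Next, w = -5 is a root, giving the factor (w + 5) and quotient w² - 12w - 45.
The remaining quadratic factors as (w - 15)(w + 3).

(5w - 12)(w + 3)(w + 5)(w - 15)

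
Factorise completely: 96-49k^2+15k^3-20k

(3k+4)(5k-8)(k-3)

Testing divisors of the constant over divisors of the leading coefficient, k = 3 is a root, so (k-3) divides it; the quotient is 15k^2-4k-32.
The remaining quadratic factors as (3k+4)(5k-8).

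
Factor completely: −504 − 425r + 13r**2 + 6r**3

(6r + 7)(r + 9)(r − 8)

Among the possible rational roots, r = 8 is a root, so (r − 8) is a factor; dividing leaves 6r**2 + 61r + 63.
The remaining quadratic factors as (6r + 7)(r + 9).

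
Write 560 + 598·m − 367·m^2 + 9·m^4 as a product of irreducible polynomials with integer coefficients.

Trying the rational-root candidates, m = 8/3 is a root, so (3·m − 8) divides it; the quotient is 3·m^3 + 8·m^2 − 101·m − 70.
Then m = 5 is a root, so (m − 5) is a factor; dividing leaves 3·m^2 + 23·m + 14.
The remaining quadratic factors as (m + 7)(3·m + 2).

(3·m + 2)·(3·m − 8)·(m + 7)·(m − 5)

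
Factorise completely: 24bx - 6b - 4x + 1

Group as (24bx - 6b) + (-4x + 1) = 6b(4x - 1) - (4x - 1).
Both groups share the factor (4x - 1).

(4x - 1)(6b - 1)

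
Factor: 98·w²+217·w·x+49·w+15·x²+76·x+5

(14·w+x+5)·(7·w+15·x+1)

Group: 7·w·(14·w+x+5) + (15·x+1)·(14·w+x+5); both groups contain (14·w+x+5).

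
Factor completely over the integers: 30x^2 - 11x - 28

(5x + 4)(6x - 7)

Need a pair with product 30·(-28) = -840 and sum -11: that's -35 and 24.
Split the middle term: 30x^2 - 35x + 24x - 28 = 5x(6x - 7) + 4(6x - 7).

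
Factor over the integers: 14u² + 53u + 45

Need a pair with product 14·45 = 630 and sum 53: that's 18 and 35.
Split the middle term: 14u² + 18u + 35u + 45 = 2u(7u + 9) + 5(7u + 9).

(2u + 5)(7u + 9)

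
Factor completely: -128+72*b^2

8*(3*b+4)*(3*b-4)

Every term has a factor of 8. Then 9*b^2-16 = (3*b)² − (4)².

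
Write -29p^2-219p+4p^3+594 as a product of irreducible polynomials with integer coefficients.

(4p-9)(p+6)(p-11)

Trying the rational-root candidates, p = -6 is a root, so (p+6) divides it; the quotient is 4p^2-53p+99.
The remaining quadratic factors as (p-11)(4p-9).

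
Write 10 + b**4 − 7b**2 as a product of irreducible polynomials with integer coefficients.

(b**2 − 2)(b**2 − 5)

Substitute u = b**2 to get a quadratic in u, then factor.
b**2 − 2 is irreducible over ℤ (2 is not a perfect square).
b**2 − 5 is irreducible over ℤ (5 is not a perfect square).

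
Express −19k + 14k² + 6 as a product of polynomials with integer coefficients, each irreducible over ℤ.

(2k − 1)(7k − 6)

Need a pair with product 14·6 = 84 and sum −19: that's −7 and −12.
Split the middle term: 14k² − 7k − 12k + 6 = 7k(2k − 1) − 6(2k − 1).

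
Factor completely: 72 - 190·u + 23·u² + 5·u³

(5·u - 2)·(u + 9)·(u - 4)

Testing divisors of the constant over divisors of the leading coefficient, u = 2/5 is a root, so (5·u - 2) is a factor; dividing leaves u² + 5·u - 36.
The remaining quadratic factors as (u - 4)(u + 9).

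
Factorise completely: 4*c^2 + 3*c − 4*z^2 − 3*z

Group: 4*c*(c − z) + (4*z + 3)*(c − z); both groups contain (c − z).

(4*c + 4*z + 3)*(c − z)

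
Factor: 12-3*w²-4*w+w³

(w+2)*(w-2)*(w-3)

Trying the rational-root candidates, w = 3 is a root, so (w-3) divides it; the quotient is w²-4.
The remaining quadratic factors as (w+2)(w-2).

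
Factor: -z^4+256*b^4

Difference of squares twice: with A = 4*b and B = z, A⁴ − B⁴ = (A² − B²)(A² + B²), and A² − B² factors again.

(4*b+z)*(4*b-z)*(16*b^2+z^2)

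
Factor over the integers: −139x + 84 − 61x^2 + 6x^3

Trying the rational-root candidates, x = 12 is a root, giving the factor (x − 12) and quotient 6x^2 + 11x − 7.
The remaining quadratic factors as (2x − 1)(3x + 7).

(2x − 1)(3x + 7)(x − 12)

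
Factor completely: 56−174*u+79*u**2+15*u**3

(3*u−4)*(5*u−2)*(u+7)

Testing divisors of the constant over divisors of the leading coefficient, u = 2/5 is a root, so (5*u−2) is a factor; dividing leaves 3*u**2+17*u−28.
The remaining quadratic factors as (u+7)(3*u−4).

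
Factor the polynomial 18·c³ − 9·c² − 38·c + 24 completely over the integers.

(2·c + 3)·(3·c − 2)·(3·c − 4)

Testing divisors of the constant over divisors of the leading coefficient, c = −3/2 is a root, so (2·c + 3) divides it; the quotient is 9·c² − 18·c + 8.
The remaining quadratic factors as (3·c − 4)(3·c − 2).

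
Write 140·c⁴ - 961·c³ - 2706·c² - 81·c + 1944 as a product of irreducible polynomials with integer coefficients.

By the rational root theorem, c = 3/4 is a root, so (4·c - 3) divides it; the quotient is 35·c³ - 214·c² - 837·c - 648.
Next, c = -9/7 is a root, giving the factor (7·c + 9) and quotient 5·c² - 37·c - 72.
The remaining quadratic factors as (5·c + 8)(c - 9).

(4·c - 3)·(5·c + 8)·(7·c + 9)·(c - 9)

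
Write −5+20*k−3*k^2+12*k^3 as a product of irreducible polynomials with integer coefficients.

Group as (12*k^3+20*k) + (−3*k^2−5) = 4*k*(3*k^2+5) − (3*k^2+5).
Both groups share the factor (3*k^2+5).

(4*k−1)*(3*k^2+5)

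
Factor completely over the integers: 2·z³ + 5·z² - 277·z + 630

(2·z - 5)·(z + 14)·(z - 9)

Trying the rational-root candidates, z = -14 is a root, giving the factor (z + 14) and quotient 2·z² - 23·z + 45.
The remaining quadratic factors as (2·z - 5)(z - 9).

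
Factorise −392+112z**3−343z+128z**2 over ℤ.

Testing divisors of the constant over divisors of the leading coefficient, z = −8/7 is a root, so (7z+8) is a factor; dividing leaves 16z**2−49.
The remaining quadratic factors as (4z−7)(4z+7).

(4z+7)(4z−7)(7z+8)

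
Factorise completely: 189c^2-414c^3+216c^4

Pull out the common factor 9c^2, then factor the remaining trinomial.

9c^2(4c-3)(6c-7)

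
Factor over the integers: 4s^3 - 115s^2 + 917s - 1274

(4s - 7)(s - 13)(s - 14)

Testing divisors of the constant over divisors of the leading coefficient, s = 7/4 is a root, so (4s - 7) divides it; the quotient is s^2 - 27s + 182.
The remaining quadratic factors as (s - 14)(s - 13).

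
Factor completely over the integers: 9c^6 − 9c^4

9c^4(c + 1)(c − 1)

Pull out the common factor 9c^4, leaving c^2 − 1.
Recognize a difference of squares with the parts c and 1.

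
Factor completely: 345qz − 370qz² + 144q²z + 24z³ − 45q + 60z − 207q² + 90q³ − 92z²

(15q − z + 3)(2q + 6z − 5)(3q − 4z)

Group: 3q(30q² + 88qz − 69q − 6z² + 23z − 15) − 4z(30q² + 88qz − 69q − 6z² + 23z − 15); both groups contain (30q² + 88qz − 69q − 6z² + 23z − 15), so (3q − 4z) is a factor with cofactor 30q² + 88qz − 69q − 6z² + 23z − 15.
The cofactor groups again: 30q² + 88qz − 69q − 6z² + 23z − 15 = 15q(2q + 6z − 5) + (−z + 3)(2q + 6z − 5); both groups contain (2q + 6z − 5), giving (15q − z + 3)(2q + 6z − 5).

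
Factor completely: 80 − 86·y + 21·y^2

(3·y − 8)·(7·y − 10)

Need a pair with product 21·80 = 1680 and sum −86: that's −30 and −56.
Split the middle term: 21·y^2 − 30·y − 56·y + 80 = 3·y·(7·y − 10) − 8·(7·y − 10).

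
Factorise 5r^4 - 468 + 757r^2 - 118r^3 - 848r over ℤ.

Testing divisors of the constant over divisors of the leading coefficient, r = 2 is a root, giving the factor (r - 2) and quotient 5r^3 - 108r^2 + 541r + 234.
Continuing, r = -2/5 is a root, giving the factor (5r + 2) and quotient r^2 - 22r + 117.
The remaining quadratic factors as (r - 9)(r - 13).

(5r + 2)(r - 13)(r - 2)(r - 9)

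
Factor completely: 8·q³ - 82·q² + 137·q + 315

Trying the rational-root candidates, q = -5/4 is a root, so (4·q + 5) is a factor; dividing leaves 2·q² - 23·q + 63.
The remaining quadratic factors as (2·q - 9)(q - 7).

(2·q - 9)·(4·q + 5)·(q - 7)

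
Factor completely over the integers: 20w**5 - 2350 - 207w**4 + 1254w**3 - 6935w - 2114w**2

(4w + 5)(5w + 2)(w - 5)(w**2 - 7w + 47)

Testing divisors of the constant over divisors of the leading coefficient, w = 5 is a root, giving the factor (w - 5) and quotient 20w**4 - 107w**3 + 719w**2 + 1481w + 470.
Continuing, w = -5/4 is a root, so (4w + 5) is a factor; dividing leaves 5w**3 - 33w**2 + 221w + 94.
Continuing, w = -2/5 is a root, so (5w + 2) is a factor; dividing leaves w**2 - 7w + 47.
The quadratic w**2 - 7w + 47 has discriminant -139 < 0 and is irreducible over ℤ.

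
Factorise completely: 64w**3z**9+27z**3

z**3(4wz**2+3)(16w**2z**4-12wz**2+9)

Factor out z**3 first: what remains is 64w**3z**6+27.
Recognize a sum of cubes with the parts 4wz**2 and 3.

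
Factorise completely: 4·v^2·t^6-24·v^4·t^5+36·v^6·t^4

4·t^4·v^2·(3·v^2-t)^2

Pull out the common factor 4·v^2·t^4, leaving 9·v^4-6·v^2·t+t^2.
Recognize a perfect-square trinomial with the parts 3·v^2 and t.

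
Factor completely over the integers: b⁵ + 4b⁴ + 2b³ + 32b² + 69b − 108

Among the possible rational roots, b = 1 is a root, so (b − 1) divides it; the quotient is b⁴ + 5b³ + 7b² + 39b + 108.
Continuing, b = −4 is a root, so (b + 4) is a factor; dividing leaves b³ + b² + 3b + 27.
Continuing, b = −3 is a root, so (b + 3) divides it; the quotient is b² − 2b + 9.
The quadratic b² − 2b + 9 has discriminant −32 < 0 and is irreducible over ℤ.

(b + 3)(b + 4)(b − 1)(b² − 2b + 9)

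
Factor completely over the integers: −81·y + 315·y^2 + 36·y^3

Pull out the common factor 9·y, then factor the remaining trinomial.

9·y·(4·y − 1)·(y + 9)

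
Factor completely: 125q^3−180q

5q(5q+6)(5q−6)

Every term has a factor of 5q. Then 25q^2−36 = (5q)² − (6)².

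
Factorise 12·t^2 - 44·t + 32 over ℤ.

4·(3·t - 8)·(t - 1)

Pull out the common factor 4, then factor the remaining trinomial.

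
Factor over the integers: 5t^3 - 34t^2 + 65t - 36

Trying the rational-root candidates, t = 9/5 is a root, so (5t - 9) divides it; the quotient is t^2 - 5t + 4.
The remaining quadratic factors as (t - 1)(t - 4).

(5t - 9)(t - 1)(t - 4)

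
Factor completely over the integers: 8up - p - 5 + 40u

Group as (8up + 40u) + (-p - 5) = 8u(p + 5) - (p + 5).
Both groups share the factor (p + 5).

(8u - 1)(p + 5)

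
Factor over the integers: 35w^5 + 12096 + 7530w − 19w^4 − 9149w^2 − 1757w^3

Among the possible rational roots, w = 9 is a root, so (w − 9) is a factor; dividing leaves 35w^4 + 296w^3 + 907w^2 − 986w − 1344.
Continuing, w = 7/5 is a root, so (5w − 7) is a factor; dividing leaves 7w^3 + 69w^2 + 278w + 192.
Then w = −6/7 is a root, so (7w + 6) is a factor; dividing leaves w^2 + 9w + 32.
The quadratic w^2 + 9w + 32 has discriminant −47 < 0 and is irreducible over ℤ.

(5w − 7)(7w + 6)(w − 9)(w^2 + 9w + 32)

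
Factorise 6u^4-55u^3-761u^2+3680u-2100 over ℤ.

(2u-7)(3u-2)(u+10)(u-15)

Trying the rational-root candidates, u = -10 is a root, so (u+10) divides it; the quotient is 6u^3-115u^2+389u-210.
Then u = 2/3 is a root, giving the factor (3u-2) and quotient 2u^2-37u+105.
The remaining quadratic factors as (2u-7)(u-15).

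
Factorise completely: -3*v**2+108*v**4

3*v**2*(6*v+1)*(6*v-1)

Every term has a factor of 3*v**2. Then 36*v**2-1 = (6*v)² − (1)².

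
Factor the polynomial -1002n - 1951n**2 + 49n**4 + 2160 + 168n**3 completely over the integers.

(7n + 9)(7n - 6)(n + 8)(n - 5)

By the rational root theorem, n = 6/7 is a root, so (7n - 6) is a factor; dividing leaves 7n**3 + 30n**2 - 253n - 360.
Next, n = -8 is a root, so (n + 8) divides it; the quotient is 7n**2 - 26n - 45.
The remaining quadratic factors as (7n + 9)(n - 5).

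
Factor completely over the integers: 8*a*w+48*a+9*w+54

Group as (8*a*w+48*a) + (9*w+54) = 8*a*(w+6) + 9*(w+6).
Both groups share the factor (w+6).

(8*a+9)*(w+6)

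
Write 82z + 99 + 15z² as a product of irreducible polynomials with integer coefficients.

(3z + 11)(5z + 9)

Need a pair with product 15·99 = 1485 and sum 82: that's 27 and 55.
Split the middle term: 15z² + 27z + 55z + 99 = 3z(5z + 9) + 11(5z + 9).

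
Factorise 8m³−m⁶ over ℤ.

Pull out the common factor m³, leaving −m³+8.
Recognize a difference of cubes with the parts 2 and m.

−m³(m−2)(m²+2m+4)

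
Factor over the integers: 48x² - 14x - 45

(6x + 5)(8x - 9)

Need a pair with product 48·(-45) = -2160 and sum -14: that's -54 and 40.
Split the middle term: 48x² - 54x + 40x - 45 = 6x(8x - 9) + 5(8x - 9).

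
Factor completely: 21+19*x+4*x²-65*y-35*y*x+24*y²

Group: 3*y*(8*y-x-3) + (-4*x-7)*(8*y-x-3); both groups contain (8*y-x-3).

(3*y-4*x-7)*(8*y-x-3)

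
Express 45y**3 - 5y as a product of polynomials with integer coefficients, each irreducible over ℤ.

5y(3y + 1)(3y - 1)

Factor out 5y, leaving 9y**2 - 1, which is a difference of two squares.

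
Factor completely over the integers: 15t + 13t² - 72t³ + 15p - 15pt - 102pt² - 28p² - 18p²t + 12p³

(2p - 8t - 3)(6p + 9t - 5)(p + t)

Group: p(12p² - 30pt - 28p - 72t² + 13t + 15) + t(12p² - 30pt - 28p - 72t² + 13t + 15); both groups contain (12p² - 30pt - 28p - 72t² + 13t + 15), so (p + t) is a factor with cofactor 12p² - 30pt - 28p - 72t² + 13t + 15.
The cofactor groups again: 12p² - 30pt - 28p - 72t² + 13t + 15 = 2p(6p + 9t - 5) + (-8t - 3)(6p + 9t - 5); both groups contain (6p + 9t - 5), giving (2p - 8t - 3)(6p + 9t - 5).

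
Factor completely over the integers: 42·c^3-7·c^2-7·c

7·c·(2·c-1)·(3·c+1)

Pull out the common factor 7·c, then factor the remaining trinomial.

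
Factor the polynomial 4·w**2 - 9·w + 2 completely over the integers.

Need a pair with product 4·2 = 8 and sum -9: that's -8 and -1.
Split the middle term: 4·w**2 - 8·w - w + 2 = 4·w·(w - 2) - (w - 2).

(4·w - 1)·(w - 2)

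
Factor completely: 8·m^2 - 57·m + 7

Need a pair with product 8·7 = 56 and sum -57: that's -56 and -1.
Split the middle term: 8·m^2 - 56·m - m + 7 = 8·m·(m - 7) - (m - 7).

(8·m - 1)·(m - 7)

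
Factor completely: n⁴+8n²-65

Substitute u = n² to get a quadratic in u, then factor.
n²-5 is irreducible over ℤ (5 is not a perfect square).
n²+13 is irreducible over ℤ (always positive, so no real roots).

(n²+13)(n²-5)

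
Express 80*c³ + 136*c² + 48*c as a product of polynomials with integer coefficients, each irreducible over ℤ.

8*c*(2*c + 1)*(5*c + 6)

Pull out the common factor 8*c, then factor the remaining trinomial.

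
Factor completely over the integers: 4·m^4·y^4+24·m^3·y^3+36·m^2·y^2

Pull out the common factor 4·m^2·y^2, leaving m^2·y^2+6·m·y+9.
Recognize a perfect-square trinomial with the parts m·y and 3.

4·m^2·y^2·(m·y+3)^2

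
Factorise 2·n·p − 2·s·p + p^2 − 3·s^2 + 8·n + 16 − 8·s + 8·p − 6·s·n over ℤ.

Group: −s·(3·s − p − 4) + (−2·n − p − 4)·(3·s − p − 4); both groups contain (3·s − p − 4).

−(3·s − p − 4)·(s + 2·n + p + 4)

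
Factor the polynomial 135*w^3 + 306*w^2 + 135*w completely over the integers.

Pull out the common factor 9*w, then factor the remaining trinomial.

9*w*(3*w + 5)*(5*w + 3)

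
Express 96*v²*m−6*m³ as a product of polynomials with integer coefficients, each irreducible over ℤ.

Pull out the common factor 6*m; 16*v²−m² is a difference of squares.

6*m*(4*v−m)*(4*v+m)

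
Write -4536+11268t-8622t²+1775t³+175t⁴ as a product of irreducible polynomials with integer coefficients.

Trying the rational-root candidates, t = 6/7 is a root, so (7t-6) is a factor; dividing leaves 25t³+275t²-996t+756.
Continuing, t = 9/5 is a root, giving the factor (5t-9) and quotient 5t²+64t-84.
The remaining quadratic factors as (5t-6)(t+14).

(5t-6)(5t-9)(7t-6)(t+14)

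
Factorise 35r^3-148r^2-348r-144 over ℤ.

(5r+6)(7r+4)(r-6)

By the rational root theorem, r = -4/7 is a root, so (7r+4) divides it; the quotient is 5r^2-24r-36.
The remaining quadratic factors as (5r+6)(r-6).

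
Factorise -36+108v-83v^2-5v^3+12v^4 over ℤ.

Testing divisors of the constant over divisors of the leading coefficient, v = -3 is a root, so (v+3) divides it; the quotient is 12v^3-41v^2+40v-12.
Next, v = 2 is a root, giving the factor (v-2) and quotient 12v^2-17v+6.
The remaining quadratic factors as (4v-3)(3v-2).

(3v-2)(4v-3)(v+3)(v-2)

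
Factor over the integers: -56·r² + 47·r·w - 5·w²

-(7·r - 5·w)·(8·r - w)

Group: -7·r·(8·r - w) + 5·w·(8·r - w); both groups contain (8·r - w).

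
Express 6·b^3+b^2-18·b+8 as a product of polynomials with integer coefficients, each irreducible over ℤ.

Trying the rational-root candidates, b = 1/2 is a root, so (2·b-1) divides it; the quotient is 3·b^2+2·b-8.
The remaining quadratic factors as (b+2)(3·b-4).

(2·b-1)·(3·b-4)·(b+2)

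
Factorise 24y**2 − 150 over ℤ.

6(2y + 5)(2y − 5)

Every term has a factor of 6. Then 4y**2 − 25 = (2y)² − (5)².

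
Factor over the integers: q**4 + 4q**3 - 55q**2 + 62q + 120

(q + 1)(q + 10)(q - 3)(q - 4)

Among the possible rational roots, q = -10 is a root, so (q + 10) is a factor; dividing leaves q**3 - 6q**2 + 5q + 12.
Then q = 4 is a root, giving the factor (q - 4) and quotient q**2 - 2q - 3.
The remaining quadratic factors as (q + 1)(q - 3).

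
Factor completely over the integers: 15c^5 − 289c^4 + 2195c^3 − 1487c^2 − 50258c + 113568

(3c + 13)(5c − 13)(c − 7)(c^2 − 14c + 96)

Trying the rational-root candidates, c = 13/5 is a root, giving the factor (5c − 13) and quotient 3c^4 − 50c^3 + 309c^2 + 506c − 8736.
Then c = 7 is a root, so (c − 7) divides it; the quotient is 3c^3 − 29c^2 + 106c + 1248.
Continuing, c = −13/3 is a root, giving the factor (3c + 13) and quotient c^2 − 14c + 96.
The quadratic c^2 − 14c + 96 has discriminant −188 < 0 and is irreducible over ℤ.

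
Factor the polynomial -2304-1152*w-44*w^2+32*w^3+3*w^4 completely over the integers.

Trying the rational-root candidates, w = -6 is a root, so (w+6) is a factor; dividing leaves 3*w^3+14*w^2-128*w-384.
Continuing, w = 6 is a root, so (w-6) divides it; the quotient is 3*w^2+32*w+64.
The remaining quadratic factors as (w+8)(3*w+8).

(3*w+8)*(w+6)*(w+8)*(w-6)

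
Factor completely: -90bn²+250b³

Pull out the common factor 10b; 25b²-9n² is a difference of squares.

10b(5b+3n)(5b-3n)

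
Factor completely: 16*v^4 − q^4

(2*v − q)*(2*v + q)*(4*v^2 + q^2)

Difference of squares twice: with A = 2*v and B = q, A⁴ − B⁴ = (A² − B²)(A² + B²), and A² − B² factors again.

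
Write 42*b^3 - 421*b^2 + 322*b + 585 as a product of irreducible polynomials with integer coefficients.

Trying the rational-root candidates, b = 13/7 is a root, giving the factor (7*b - 13) and quotient 6*b^2 - 49*b - 45.
The remaining quadratic factors as (b - 9)(6*b + 5).

(6*b + 5)*(7*b - 13)*(b - 9)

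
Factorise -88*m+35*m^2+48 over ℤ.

(5*m-4)*(7*m-12)

Need a pair with product 35·48 = 1680 and sum -88: that's -60 and -28.
Split the middle term: 35*m^2-60*m - 28*m+48 = 5*m*(7*m-12) - 4*(7*m-12).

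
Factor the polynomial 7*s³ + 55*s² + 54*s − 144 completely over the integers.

Trying the rational-root candidates, s = −3 is a root, so (s + 3) divides it; the quotient is 7*s² + 34*s − 48.
The remaining quadratic factors as (7*s − 8)(s + 6).

(7*s − 8)*(s + 3)*(s + 6)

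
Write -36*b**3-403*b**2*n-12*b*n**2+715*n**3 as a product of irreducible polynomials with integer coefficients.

Group: 9*b*(-4*b**2-39*b*n+55*n**2) + 13*n*(-4*b**2-39*b*n+55*n**2); both groups contain (-4*b**2-39*b*n+55*n**2), so (9*b+13*n) is a factor with cofactor -4*b**2-39*b*n+55*n**2.
The cofactor groups again: -4*b**2-39*b*n+55*n**2 = -4*b*(b+11*n) + 5*n*(b+11*n); both groups contain (b+11*n), giving -(4*b-5*n)*(b+11*n).

-(4*b-5*n)*(9*b+13*n)*(b+11*n)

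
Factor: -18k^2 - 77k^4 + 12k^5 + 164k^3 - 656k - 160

Trying the rational-root candidates, k = 4 is a root, so (k - 4) divides it; the quotient is 12k^4 - 29k^3 + 48k^2 + 174k + 40.
Next, k = -4/3 is a root, giving the factor (3k + 4) and quotient 4k^3 - 15k^2 + 36k + 10.
Continuing, k = -1/4 is a root, so (4k + 1) is a factor; dividing leaves k^2 - 4k + 10.
The quadratic k^2 - 4k + 10 has discriminant -24 < 0 and is irreducible over ℤ.

(3k + 4)(4k + 1)(k - 4)(k^2 - 4k + 10)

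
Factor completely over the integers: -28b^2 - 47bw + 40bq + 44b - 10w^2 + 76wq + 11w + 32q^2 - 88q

Group: -7b(4b + w - 8q) + (-10w - 4q + 11)(4b + w - 8q); both groups contain (4b + w - 8q).

-(4b + w - 8q)(7b + 10w + 4q - 11)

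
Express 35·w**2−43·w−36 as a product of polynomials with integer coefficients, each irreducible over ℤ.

(5·w−9)·(7·w+4)

Need a pair with product 35·(−36) = −1260 and sum −43: that's −63 and 20.
Split the middle term: 35·w**2−63·w + 20·w−36 = 7·w·(5·w−9) + 4·(5·w−9).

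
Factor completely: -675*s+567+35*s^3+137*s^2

(5*s-9)*(7*s-9)*(s+7)

By the rational root theorem, s = 9/5 is a root, so (5*s-9) divides it; the quotient is 7*s^2+40*s-63.
The remaining quadratic factors as (s+7)(7*s-9).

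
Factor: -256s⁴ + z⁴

Difference of squares twice: with A = z and B = 4s, A⁴ − B⁴ = (A² − B²)(A² + B²), and A² − B² factors again.

(z - 4s)(z + 4s)(z² + 16s²)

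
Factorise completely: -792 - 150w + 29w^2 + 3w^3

Testing divisors of the constant over divisors of the leading coefficient, w = -12 is a root, giving the factor (w + 12) and quotient 3w^2 - 7w - 66.
The remaining quadratic factors as (3w + 11)(w - 6).

(3w + 11)(w + 12)(w - 6)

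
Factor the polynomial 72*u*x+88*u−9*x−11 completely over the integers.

(8*u−1)*(9*x+11)

Group as (72*u*x+88*u) + (−9*x−11) = 8*u*(9*x+11) − (9*x+11).
Both groups share the factor (9*x+11).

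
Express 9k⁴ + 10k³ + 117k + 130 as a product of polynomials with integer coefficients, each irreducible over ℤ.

(9k + 10)(k³ + 13)

Group as (9k⁴ + 117k) + (10k³ + 130) = 9k(k³ + 13) + 10(k³ + 13).
Both groups share the factor (k³ + 13).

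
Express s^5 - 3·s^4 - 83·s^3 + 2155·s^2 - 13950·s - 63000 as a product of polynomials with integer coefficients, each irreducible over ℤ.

(s + 15)·(s + 3)·(s - 10)·(s^2 - 11·s + 140)

Trying the rational-root candidates, s = 10 is a root, giving the factor (s - 10) and quotient s^4 + 7·s^3 - 13·s^2 + 2025·s + 6300.
Continuing, s = -15 is a root, so (s + 15) divides it; the quotient is s^3 - 8·s^2 + 107·s + 420.
Next, s = -3 is a root, so (s + 3) is a factor; dividing leaves s^2 - 11·s + 140.
The quadratic s^2 - 11·s + 140 has discriminant -439 < 0 and is irreducible over ℤ.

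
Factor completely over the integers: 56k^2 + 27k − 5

Need a pair with product 56·(−5) = −280 and sum 27: that's 35 and −8.
Split the middle term: 56k^2 + 35k − 8k − 5 = 7k(8k + 5) − (8k + 5).

(7k − 1)(8k + 5)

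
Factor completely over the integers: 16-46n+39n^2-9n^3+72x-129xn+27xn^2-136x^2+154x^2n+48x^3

(6x-n+1)(8x+3n-8)(x+3n-2)

Group: 6x(8x^2+27xn-24x+9n^2-30n+16) + (-n+1)(8x^2+27xn-24x+9n^2-30n+16); both groups contain (8x^2+27xn-24x+9n^2-30n+16), so (6x-n+1) is a factor with cofactor 8x^2+27xn-24x+9n^2-30n+16.
The cofactor groups again: 8x^2+27xn-24x+9n^2-30n+16 = 8x(x+3n-2) + (3n-8)(x+3n-2); both groups contain (x+3n-2), giving (8x+3n-8)(x+3n-2).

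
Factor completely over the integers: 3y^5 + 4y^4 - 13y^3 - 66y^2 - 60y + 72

(3y - 2)(y + 2)(y - 3)(y^2 + 3y + 6)

Among the possible rational roots, y = 2/3 is a root, so (3y - 2) is a factor; dividing leaves y^4 + 2y^3 - 3y^2 - 24y - 36.
Next, y = -2 is a root, so (y + 2) is a factor; dividing leaves y^3 - 3y - 18.
Continuing, y = 3 is a root, so (y - 3) divides it; the quotient is y^2 + 3y + 6.
The quadratic y^2 + 3y + 6 has discriminant -15 < 0 and is irreducible over ℤ.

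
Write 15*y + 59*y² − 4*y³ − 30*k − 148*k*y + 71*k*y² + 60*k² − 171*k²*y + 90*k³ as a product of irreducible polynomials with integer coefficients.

(15*k − y + 15)*(2*k − y)*(3*k − 4*y − 1)

Group: 2*k*(45*k² − 63*k*y + 30*k + 4*y² − 59*y − 15) − y*(45*k² − 63*k*y + 30*k + 4*y² − 59*y − 15); both groups contain (45*k² − 63*k*y + 30*k + 4*y² − 59*y − 15), so (2*k − y) is a factor with cofactor 45*k² − 63*k*y + 30*k + 4*y² − 59*y − 15.
The cofactor groups again: 45*k² − 63*k*y + 30*k + 4*y² − 59*y − 15 = 3*k*(15*k − y + 15) + (−4*y − 1)*(15*k − y + 15); both groups contain (15*k − y + 15), giving (3*k − 4*y − 1)*(15*k − y + 15).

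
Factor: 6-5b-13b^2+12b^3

By the rational root theorem, b = 3/4 is a root, so (4b-3) divides it; the quotient is 3b^2-b-2.
The remaining quadratic factors as (b-1)(3b+2).

(3b+2)(4b-3)(b-1)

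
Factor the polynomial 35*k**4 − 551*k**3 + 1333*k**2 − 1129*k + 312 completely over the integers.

(5*k − 3)*(7*k − 8)*(k − 1)*(k − 13)

Among the possible rational roots, k = 3/5 is a root, giving the factor (5*k − 3) and quotient 7*k**3 − 106*k**2 + 203*k − 104.
Then k = 1 is a root, so (k − 1) is a factor; dividing leaves 7*k**2 − 99*k + 104.
The remaining quadratic factors as (7*k − 8)(k − 13).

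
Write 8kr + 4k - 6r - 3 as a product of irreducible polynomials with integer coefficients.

(2r + 1)(4k - 3)

Group as (8kr + 4k) + (-6r - 3) = 4k(2r + 1) - 3(2r + 1).
Both groups share the factor (2r + 1).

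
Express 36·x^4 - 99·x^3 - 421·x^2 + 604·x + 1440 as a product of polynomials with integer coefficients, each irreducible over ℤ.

Trying the rational-root candidates, x = 4 is a root, so (x - 4) is a factor; dividing leaves 36·x^3 + 45·x^2 - 241·x - 360.
Continuing, x = 8/3 is a root, so (3·x - 8) divides it; the quotient is 12·x^2 + 47·x + 45.
The remaining quadratic factors as (4·x + 9)(3·x + 5).

(3·x + 5)·(3·x - 8)·(4·x + 9)·(x - 4)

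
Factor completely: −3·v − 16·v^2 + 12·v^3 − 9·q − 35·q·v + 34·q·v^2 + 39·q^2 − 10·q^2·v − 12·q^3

Group: q·(−12·q^2 + 14·q·v + 3·q + 6·v^2 + v) + (2·v − 3)·(−12·q^2 + 14·q·v + 3·q + 6·v^2 + v); both groups contain (−12·q^2 + 14·q·v + 3·q + 6·v^2 + v), so (q + 2·v − 3) is a factor with cofactor −12·q^2 + 14·q·v + 3·q + 6·v^2 + v.
The cofactor groups again: −12·q^2 + 14·q·v + 3·q + 6·v^2 + v = −3·q·(4·q − 6·v − 1) − v·(4·q − 6·v − 1); both groups contain (4·q − 6·v − 1), giving −(3·q + v)·(4·q − 6·v − 1).

−(3·q + v)·(4·q − 6·v − 1)·(q + 2·v − 3)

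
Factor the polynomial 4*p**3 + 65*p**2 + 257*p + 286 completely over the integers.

(4*p + 13)*(p + 11)*(p + 2)

Trying the rational-root candidates, p = -2 is a root, giving the factor (p + 2) and quotient 4*p**2 + 57*p + 143.
The remaining quadratic factors as (4*p + 13)(p + 11).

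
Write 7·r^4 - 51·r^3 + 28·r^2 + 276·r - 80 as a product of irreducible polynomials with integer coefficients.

Testing divisors of the constant over divisors of the leading coefficient, r = 5 is a root, giving the factor (r - 5) and quotient 7·r^3 - 16·r^2 - 52·r + 16.
Then r = -2 is a root, so (r + 2) is a factor; dividing leaves 7·r^2 - 30·r + 8.
The remaining quadratic factors as (r - 4)(7·r - 2).

(7·r - 2)·(r + 2)·(r - 4)·(r - 5)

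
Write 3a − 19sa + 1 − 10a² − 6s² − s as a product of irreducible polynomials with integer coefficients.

Group: −2s(3s + 2a − 1) + (−5a − 1)(3s + 2a − 1); both groups contain (3s + 2a − 1).

−(3s + 2a − 1)(2s + 5a + 1)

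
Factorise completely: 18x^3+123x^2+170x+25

(3x+5)(6x+1)(x+5)

By the rational root theorem, x = -5/3 is a root, so (3x+5) is a factor; dividing leaves 6x^2+31x+5.
The remaining quadratic factors as (6x+1)(x+5).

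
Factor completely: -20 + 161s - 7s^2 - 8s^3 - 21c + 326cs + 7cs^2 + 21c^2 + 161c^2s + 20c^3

Group: c(20c^2 + cs + 41c - s^2 - s + 20) + (8s - 1)(20c^2 + cs + 41c - s^2 - s + 20); both groups contain (20c^2 + cs + 41c - s^2 - s + 20), so (c + 8s - 1) is a factor with cofactor 20c^2 + cs + 41c - s^2 - s + 20.
The cofactor groups again: 20c^2 + cs + 41c - s^2 - s + 20 = 4c(5c - s + 4) + (s + 5)(5c - s + 4); both groups contain (5c - s + 4), giving (4c + s + 5)(5c - s + 4).

(4c + s + 5)(5c - s + 4)(c + 8s - 1)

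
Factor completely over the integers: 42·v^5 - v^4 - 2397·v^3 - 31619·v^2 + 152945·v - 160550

(6·v - 13)·(7·v - 13)·(v - 10)·(v^2 + 14·v + 95)

By the rational root theorem, v = 10 is a root, giving the factor (v - 10) and quotient 42·v^4 + 419·v^3 + 1793·v^2 - 13689·v + 16055.
Then v = 13/7 is a root, so (7·v - 13) is a factor; dividing leaves 6·v^3 + 71·v^2 + 388·v - 1235.
Then v = 13/6 is a root, giving the factor (6·v - 13) and quotient v^2 + 14·v + 95.
The quadratic v^2 + 14·v + 95 has discriminant -184 < 0 and is irreducible over ℤ.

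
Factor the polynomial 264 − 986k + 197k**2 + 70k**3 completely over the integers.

(2k + 11)(5k − 12)(7k − 2)

Testing divisors of the constant over divisors of the leading coefficient, k = 2/7 is a root, giving the factor (7k − 2) and quotient 10k**2 + 31k − 132.
The remaining quadratic factors as (5k − 12)(2k + 11).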